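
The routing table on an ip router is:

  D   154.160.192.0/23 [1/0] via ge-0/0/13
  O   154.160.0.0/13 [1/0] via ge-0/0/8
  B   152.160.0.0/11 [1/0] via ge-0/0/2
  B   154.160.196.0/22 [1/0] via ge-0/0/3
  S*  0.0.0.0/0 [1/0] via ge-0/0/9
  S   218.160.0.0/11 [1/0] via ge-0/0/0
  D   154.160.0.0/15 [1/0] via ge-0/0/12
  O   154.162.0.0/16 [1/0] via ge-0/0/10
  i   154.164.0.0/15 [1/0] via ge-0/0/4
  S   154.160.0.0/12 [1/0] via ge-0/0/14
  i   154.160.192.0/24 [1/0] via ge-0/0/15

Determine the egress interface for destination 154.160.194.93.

Routes whose prefix contains 154.160.194.93:
  0.0.0.0/0 (default, matches everything) -> ge-0/0/9
  154.160.0.0/12 (154.160.0.0 - 154.175.255.255) -> ge-0/0/14
  154.160.0.0/13 (154.160.0.0 - 154.167.255.255) -> ge-0/0/8
  154.160.0.0/15 (154.160.0.0 - 154.161.255.255) -> ge-0/0/12
More-specific entries that do NOT match:
  154.160.192.0/24 (154.160.192.0 - 154.160.192.255) does not contain 154.160.194.93
  154.160.192.0/23 (154.160.192.0 - 154.160.193.255) does not contain 154.160.194.93
  154.160.196.0/22 (154.160.196.0 - 154.160.199.255) does not contain 154.160.194.93
  154.162.0.0/16 (154.162.0.0 - 154.162.255.255) does not contain 154.160.194.93
Longest matching prefix is /15 -> interface ge-0/0/12.

ge-0/0/12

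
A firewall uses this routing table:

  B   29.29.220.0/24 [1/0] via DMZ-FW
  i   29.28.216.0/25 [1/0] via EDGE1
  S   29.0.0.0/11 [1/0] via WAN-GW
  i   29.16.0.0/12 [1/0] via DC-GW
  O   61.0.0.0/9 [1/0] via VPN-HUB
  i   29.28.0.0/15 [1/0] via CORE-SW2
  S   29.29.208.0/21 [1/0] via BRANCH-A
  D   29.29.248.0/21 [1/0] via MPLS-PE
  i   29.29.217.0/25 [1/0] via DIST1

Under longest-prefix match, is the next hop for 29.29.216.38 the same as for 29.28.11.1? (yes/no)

29.29.216.38: longest match 29.28.0.0/15 -> CORE-SW2
29.28.11.1: longest match 29.28.0.0/15 -> CORE-SW2

yes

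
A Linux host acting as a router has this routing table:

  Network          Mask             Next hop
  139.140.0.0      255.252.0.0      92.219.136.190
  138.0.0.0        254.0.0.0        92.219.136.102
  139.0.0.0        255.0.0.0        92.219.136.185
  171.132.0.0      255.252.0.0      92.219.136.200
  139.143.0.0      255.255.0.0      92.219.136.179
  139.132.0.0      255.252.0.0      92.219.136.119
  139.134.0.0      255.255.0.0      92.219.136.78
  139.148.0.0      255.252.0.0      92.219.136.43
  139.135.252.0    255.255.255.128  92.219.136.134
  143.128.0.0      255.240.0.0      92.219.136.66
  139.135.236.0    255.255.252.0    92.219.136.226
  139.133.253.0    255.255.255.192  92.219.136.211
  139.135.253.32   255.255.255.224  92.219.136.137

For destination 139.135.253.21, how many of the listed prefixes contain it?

3

Prefixes containing 139.135.253.21:
  138.0.0.0/7 (138.0.0.0 - 139.255.255.255)
  139.0.0.0/8 (139.0.0.0 - 139.255.255.255)
  139.132.0.0/14 (139.132.0.0 - 139.135.255.255)
Total matching entries: 3.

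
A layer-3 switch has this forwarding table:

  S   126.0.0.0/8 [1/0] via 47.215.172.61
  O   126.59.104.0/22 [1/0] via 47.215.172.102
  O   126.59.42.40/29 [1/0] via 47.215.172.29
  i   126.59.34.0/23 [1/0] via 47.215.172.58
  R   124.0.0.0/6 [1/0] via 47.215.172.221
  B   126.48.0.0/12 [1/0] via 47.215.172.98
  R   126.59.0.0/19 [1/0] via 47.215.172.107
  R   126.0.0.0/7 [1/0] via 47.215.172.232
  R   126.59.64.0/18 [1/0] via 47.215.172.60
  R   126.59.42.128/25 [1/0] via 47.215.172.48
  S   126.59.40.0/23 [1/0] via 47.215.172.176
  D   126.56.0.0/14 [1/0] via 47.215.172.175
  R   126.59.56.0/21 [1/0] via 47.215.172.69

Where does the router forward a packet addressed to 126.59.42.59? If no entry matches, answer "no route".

Routes whose prefix contains 126.59.42.59:
  124.0.0.0/6 (124.0.0.0 - 127.255.255.255) -> 47.215.172.221
  126.0.0.0/7 (126.0.0.0 - 127.255.255.255) -> 47.215.172.232
  126.0.0.0/8 (126.0.0.0 - 126.255.255.255) -> 47.215.172.61
  126.48.0.0/12 (126.48.0.0 - 126.63.255.255) -> 47.215.172.98
  126.56.0.0/14 (126.56.0.0 - 126.59.255.255) -> 47.215.172.175
More-specific entries that do NOT match:
  126.59.42.40/29 (126.59.42.40 - 126.59.42.47) does not contain 126.59.42.59
  126.59.42.128/25 (126.59.42.128 - 126.59.42.255) does not contain 126.59.42.59
  126.59.34.0/23 (126.59.34.0 - 126.59.35.255) does not contain 126.59.42.59
  126.59.40.0/23 (126.59.40.0 - 126.59.41.255) does not contain 126.59.42.59
  126.59.104.0/22 (126.59.104.0 - 126.59.107.255) does not contain 126.59.42.59
  126.59.56.0/21 (126.59.56.0 - 126.59.63.255) does not contain 126.59.42.59
  126.59.0.0/19 (126.59.0.0 - 126.59.31.255) does not contain 126.59.42.59
  126.59.64.0/18 (126.59.64.0 - 126.59.127.255) does not contain 126.59.42.59
Longest matching prefix is /14 -> next hop 47.215.172.175.

47.215.172.175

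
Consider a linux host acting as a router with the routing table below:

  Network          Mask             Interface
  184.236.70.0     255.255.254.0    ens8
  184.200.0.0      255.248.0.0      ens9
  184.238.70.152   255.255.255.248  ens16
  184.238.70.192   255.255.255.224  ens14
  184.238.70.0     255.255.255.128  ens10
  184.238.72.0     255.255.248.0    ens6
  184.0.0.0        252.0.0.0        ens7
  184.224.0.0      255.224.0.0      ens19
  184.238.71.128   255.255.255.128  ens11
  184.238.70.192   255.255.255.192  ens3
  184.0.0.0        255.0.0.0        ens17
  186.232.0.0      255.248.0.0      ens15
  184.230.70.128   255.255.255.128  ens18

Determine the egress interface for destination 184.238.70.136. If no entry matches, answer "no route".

ens19

Routes whose prefix contains 184.238.70.136:
  184.0.0.0/6 (184.0.0.0 - 187.255.255.255) -> ens7
  184.0.0.0/8 (184.0.0.0 - 184.255.255.255) -> ens17
  184.224.0.0/11 (184.224.0.0 - 184.255.255.255) -> ens19
More-specific entries that do NOT match:
  184.238.70.152/29 (184.238.70.152 - 184.238.70.159) does not contain 184.238.70.136
  184.238.70.192/27 (184.238.70.192 - 184.238.70.223) does not contain 184.238.70.136
  184.238.70.192/26 (184.238.70.192 - 184.238.70.255) does not contain 184.238.70.136
  184.238.70.0/25 (184.238.70.0 - 184.238.70.127) does not contain 184.238.70.136
  184.238.71.128/25 (184.238.71.128 - 184.238.71.255) does not contain 184.238.70.136
  184.230.70.128/25 (184.230.70.128 - 184.230.70.255) does not contain 184.238.70.136
  184.236.70.0/23 (184.236.70.0 - 184.236.71.255) does not contain 184.238.70.136
  184.238.72.0/21 (184.238.72.0 - 184.238.79.255) does not contain 184.238.70.136
  184.200.0.0/13 (184.200.0.0 - 184.207.255.255) does not contain 184.238.70.136
  186.232.0.0/13 (186.232.0.0 - 186.239.255.255) does not contain 184.238.70.136
Longest matching prefix is /11 -> interface ens19.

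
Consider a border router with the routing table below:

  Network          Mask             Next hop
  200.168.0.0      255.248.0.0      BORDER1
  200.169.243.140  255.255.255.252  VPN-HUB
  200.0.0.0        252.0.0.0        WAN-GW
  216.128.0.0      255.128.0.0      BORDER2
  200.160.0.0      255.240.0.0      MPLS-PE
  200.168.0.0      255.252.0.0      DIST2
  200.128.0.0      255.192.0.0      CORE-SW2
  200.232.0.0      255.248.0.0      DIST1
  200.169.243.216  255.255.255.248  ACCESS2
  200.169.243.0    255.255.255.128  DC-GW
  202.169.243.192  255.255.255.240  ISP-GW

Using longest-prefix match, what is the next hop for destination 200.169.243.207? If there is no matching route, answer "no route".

Routes whose prefix contains 200.169.243.207:
  200.0.0.0/6 (200.0.0.0 - 203.255.255.255) -> WAN-GW
  200.128.0.0/10 (200.128.0.0 - 200.191.255.255) -> CORE-SW2
  200.160.0.0/12 (200.160.0.0 - 200.175.255.255) -> MPLS-PE
  200.168.0.0/13 (200.168.0.0 - 200.175.255.255) -> BORDER1
  200.168.0.0/14 (200.168.0.0 - 200.171.255.255) -> DIST2
More-specific entries that do NOT match:
  200.169.243.140/30 (200.169.243.140 - 200.169.243.143) does not contain 200.169.243.207
  200.169.243.216/29 (200.169.243.216 - 200.169.243.223) does not contain 200.169.243.207
  202.169.243.192/28 (202.169.243.192 - 202.169.243.207) does not contain 200.169.243.207
  200.169.243.0/25 (200.169.243.0 - 200.169.243.127) does not contain 200.169.243.207
Longest matching prefix is /14 -> next hop DIST2.

DIST2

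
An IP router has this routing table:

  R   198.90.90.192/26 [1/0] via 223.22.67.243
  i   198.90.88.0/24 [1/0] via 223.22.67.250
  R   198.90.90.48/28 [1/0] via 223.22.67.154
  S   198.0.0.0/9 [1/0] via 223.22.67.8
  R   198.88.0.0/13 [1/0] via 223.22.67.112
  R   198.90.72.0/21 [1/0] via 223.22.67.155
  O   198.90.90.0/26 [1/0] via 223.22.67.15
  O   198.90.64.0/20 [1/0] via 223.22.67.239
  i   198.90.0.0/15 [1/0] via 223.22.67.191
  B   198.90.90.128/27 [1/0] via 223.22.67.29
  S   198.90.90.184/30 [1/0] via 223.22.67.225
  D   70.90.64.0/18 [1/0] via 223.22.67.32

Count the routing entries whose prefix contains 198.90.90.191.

3

Prefixes containing 198.90.90.191:
  198.0.0.0/9 (198.0.0.0 - 198.127.255.255)
  198.88.0.0/13 (198.88.0.0 - 198.95.255.255)
  198.90.0.0/15 (198.90.0.0 - 198.91.255.255)
Total matching entries: 3.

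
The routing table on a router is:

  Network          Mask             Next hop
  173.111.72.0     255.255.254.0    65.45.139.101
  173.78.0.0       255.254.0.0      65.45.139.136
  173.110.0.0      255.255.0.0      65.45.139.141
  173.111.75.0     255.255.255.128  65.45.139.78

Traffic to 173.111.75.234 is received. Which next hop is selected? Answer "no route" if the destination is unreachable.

No entry's prefix contains 173.111.75.234; there is no default route.

no route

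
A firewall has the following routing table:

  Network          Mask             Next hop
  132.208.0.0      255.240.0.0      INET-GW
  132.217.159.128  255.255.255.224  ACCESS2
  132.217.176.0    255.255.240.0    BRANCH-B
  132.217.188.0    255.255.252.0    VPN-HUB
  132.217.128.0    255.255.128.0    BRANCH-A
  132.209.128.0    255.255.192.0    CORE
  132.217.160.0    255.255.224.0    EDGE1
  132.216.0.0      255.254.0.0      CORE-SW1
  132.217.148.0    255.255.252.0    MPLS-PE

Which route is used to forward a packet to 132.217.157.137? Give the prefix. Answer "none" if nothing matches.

Entries matching 132.217.157.137:
  132.208.0.0/12 (132.208.0.0 - 132.223.255.255)
  132.216.0.0/15 (132.216.0.0 - 132.217.255.255)
  132.217.128.0/17 (132.217.128.0 - 132.217.255.255)
Most specific is 132.217.128.0/17.

132.217.128.0/17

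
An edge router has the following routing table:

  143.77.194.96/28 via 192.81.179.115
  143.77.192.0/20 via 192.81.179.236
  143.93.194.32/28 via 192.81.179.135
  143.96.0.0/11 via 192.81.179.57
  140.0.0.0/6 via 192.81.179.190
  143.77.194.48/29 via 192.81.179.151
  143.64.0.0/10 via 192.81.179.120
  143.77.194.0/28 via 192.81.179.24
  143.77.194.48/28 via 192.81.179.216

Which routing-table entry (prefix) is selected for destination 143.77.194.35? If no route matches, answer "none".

Entries matching 143.77.194.35:
  140.0.0.0/6 (140.0.0.0 - 143.255.255.255)
  143.64.0.0/10 (143.64.0.0 - 143.127.255.255)
  143.77.192.0/20 (143.77.192.0 - 143.77.207.255)
Most specific is 143.77.192.0/20.

143.77.192.0/20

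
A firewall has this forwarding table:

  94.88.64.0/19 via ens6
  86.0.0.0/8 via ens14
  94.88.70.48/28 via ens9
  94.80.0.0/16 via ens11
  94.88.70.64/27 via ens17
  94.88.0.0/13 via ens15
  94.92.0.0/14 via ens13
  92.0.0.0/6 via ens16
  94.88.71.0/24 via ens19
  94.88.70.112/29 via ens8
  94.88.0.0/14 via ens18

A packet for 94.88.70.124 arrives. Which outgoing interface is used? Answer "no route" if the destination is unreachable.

Routes whose prefix contains 94.88.70.124:
  92.0.0.0/6 (92.0.0.0 - 95.255.255.255) -> ens16
  94.88.0.0/13 (94.88.0.0 - 94.95.255.255) -> ens15
  94.88.0.0/14 (94.88.0.0 - 94.91.255.255) -> ens18
  94.88.64.0/19 (94.88.64.0 - 94.88.95.255) -> ens6
More-specific entries that do NOT match:
  94.88.70.112/29 (94.88.70.112 - 94.88.70.119) does not contain 94.88.70.124
  94.88.70.48/28 (94.88.70.48 - 94.88.70.63) does not contain 94.88.70.124
  94.88.70.64/27 (94.88.70.64 - 94.88.70.95) does not contain 94.88.70.124
  94.88.71.0/24 (94.88.71.0 - 94.88.71.255) does not contain 94.88.70.124
Longest matching prefix is /19 -> interface ens6.

ens6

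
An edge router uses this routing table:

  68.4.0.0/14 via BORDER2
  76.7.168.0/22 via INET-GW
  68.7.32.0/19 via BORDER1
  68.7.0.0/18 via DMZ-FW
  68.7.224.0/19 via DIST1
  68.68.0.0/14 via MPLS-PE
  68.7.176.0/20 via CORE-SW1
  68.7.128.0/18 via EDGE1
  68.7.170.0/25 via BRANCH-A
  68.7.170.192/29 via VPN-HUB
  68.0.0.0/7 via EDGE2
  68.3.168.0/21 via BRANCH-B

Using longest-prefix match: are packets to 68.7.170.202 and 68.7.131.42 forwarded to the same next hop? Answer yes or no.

68.7.170.202: longest match 68.7.128.0/18 -> EDGE1
68.7.131.42: longest match 68.7.128.0/18 -> EDGE1

yes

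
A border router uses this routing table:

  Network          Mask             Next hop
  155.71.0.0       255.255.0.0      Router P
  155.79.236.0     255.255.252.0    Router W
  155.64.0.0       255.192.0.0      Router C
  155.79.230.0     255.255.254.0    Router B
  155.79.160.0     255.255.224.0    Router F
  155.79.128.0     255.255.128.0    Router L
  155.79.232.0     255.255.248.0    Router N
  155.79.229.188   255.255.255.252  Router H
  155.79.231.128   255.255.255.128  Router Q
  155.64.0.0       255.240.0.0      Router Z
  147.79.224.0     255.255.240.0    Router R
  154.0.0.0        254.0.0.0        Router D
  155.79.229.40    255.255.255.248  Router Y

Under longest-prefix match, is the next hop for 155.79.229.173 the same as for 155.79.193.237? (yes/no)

155.79.229.173: longest match 155.79.128.0/17 -> Router L
155.79.193.237: longest match 155.79.128.0/17 -> Router L

yes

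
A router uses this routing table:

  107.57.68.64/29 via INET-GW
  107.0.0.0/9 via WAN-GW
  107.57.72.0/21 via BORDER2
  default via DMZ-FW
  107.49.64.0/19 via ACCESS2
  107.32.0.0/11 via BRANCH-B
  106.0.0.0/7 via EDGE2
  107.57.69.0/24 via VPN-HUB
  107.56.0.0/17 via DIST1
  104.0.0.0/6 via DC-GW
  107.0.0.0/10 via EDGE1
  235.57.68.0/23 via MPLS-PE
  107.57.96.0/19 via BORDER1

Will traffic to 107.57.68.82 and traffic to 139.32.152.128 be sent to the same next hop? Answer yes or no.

no

107.57.68.82: longest match 107.32.0.0/11 -> BRANCH-B
139.32.152.128: longest match 0.0.0.0/0 -> DMZ-FW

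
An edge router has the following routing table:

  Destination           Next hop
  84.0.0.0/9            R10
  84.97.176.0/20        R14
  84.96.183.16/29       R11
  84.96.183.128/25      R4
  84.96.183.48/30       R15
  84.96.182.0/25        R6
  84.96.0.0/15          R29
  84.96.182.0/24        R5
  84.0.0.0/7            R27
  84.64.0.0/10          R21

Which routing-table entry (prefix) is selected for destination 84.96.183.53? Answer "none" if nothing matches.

Entries matching 84.96.183.53:
  84.0.0.0/7 (84.0.0.0 - 85.255.255.255)
  84.0.0.0/9 (84.0.0.0 - 84.127.255.255)
  84.64.0.0/10 (84.64.0.0 - 84.127.255.255)
  84.96.0.0/15 (84.96.0.0 - 84.97.255.255)
Most specific is 84.96.0.0/15.

84.96.0.0/15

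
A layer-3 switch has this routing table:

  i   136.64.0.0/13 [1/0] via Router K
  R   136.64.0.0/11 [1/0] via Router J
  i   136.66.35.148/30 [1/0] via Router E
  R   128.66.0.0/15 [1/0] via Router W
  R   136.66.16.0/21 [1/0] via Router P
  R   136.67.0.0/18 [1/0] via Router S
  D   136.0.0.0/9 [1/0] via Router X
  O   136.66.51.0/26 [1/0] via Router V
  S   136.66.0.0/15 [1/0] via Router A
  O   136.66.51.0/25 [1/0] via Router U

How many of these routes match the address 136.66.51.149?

4

Prefixes containing 136.66.51.149:
  136.0.0.0/9 (136.0.0.0 - 136.127.255.255)
  136.64.0.0/11 (136.64.0.0 - 136.95.255.255)
  136.64.0.0/13 (136.64.0.0 - 136.71.255.255)
  136.66.0.0/15 (136.66.0.0 - 136.67.255.255)
Total matching entries: 4.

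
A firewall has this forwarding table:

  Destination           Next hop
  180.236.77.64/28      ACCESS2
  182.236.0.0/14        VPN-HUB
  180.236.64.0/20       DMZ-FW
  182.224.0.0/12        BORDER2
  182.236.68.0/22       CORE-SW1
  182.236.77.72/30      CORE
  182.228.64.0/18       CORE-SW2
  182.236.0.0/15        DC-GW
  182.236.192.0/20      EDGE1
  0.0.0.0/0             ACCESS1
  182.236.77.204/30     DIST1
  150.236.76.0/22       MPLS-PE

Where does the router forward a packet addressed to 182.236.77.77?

Routes whose prefix contains 182.236.77.77:
  0.0.0.0/0 (default, matches everything) -> ACCESS1
  182.224.0.0/12 (182.224.0.0 - 182.239.255.255) -> BORDER2
  182.236.0.0/14 (182.236.0.0 - 182.239.255.255) -> VPN-HUB
  182.236.0.0/15 (182.236.0.0 - 182.237.255.255) -> DC-GW
More-specific entries that do NOT match:
  182.236.77.72/30 (182.236.77.72 - 182.236.77.75) does not contain 182.236.77.77
  182.236.77.204/30 (182.236.77.204 - 182.236.77.207) does not contain 182.236.77.77
  180.236.77.64/28 (180.236.77.64 - 180.236.77.79) does not contain 182.236.77.77
  182.236.68.0/22 (182.236.68.0 - 182.236.71.255) does not contain 182.236.77.77
  150.236.76.0/22 (150.236.76.0 - 150.236.79.255) does not contain 182.236.77.77
  180.236.64.0/20 (180.236.64.0 - 180.236.79.255) does not contain 182.236.77.77
  182.236.192.0/20 (182.236.192.0 - 182.236.207.255) does not contain 182.236.77.77
  182.228.64.0/18 (182.228.64.0 - 182.228.127.255) does not contain 182.236.77.77
Longest matching prefix is /15 -> next hop DC-GW.

DC-GW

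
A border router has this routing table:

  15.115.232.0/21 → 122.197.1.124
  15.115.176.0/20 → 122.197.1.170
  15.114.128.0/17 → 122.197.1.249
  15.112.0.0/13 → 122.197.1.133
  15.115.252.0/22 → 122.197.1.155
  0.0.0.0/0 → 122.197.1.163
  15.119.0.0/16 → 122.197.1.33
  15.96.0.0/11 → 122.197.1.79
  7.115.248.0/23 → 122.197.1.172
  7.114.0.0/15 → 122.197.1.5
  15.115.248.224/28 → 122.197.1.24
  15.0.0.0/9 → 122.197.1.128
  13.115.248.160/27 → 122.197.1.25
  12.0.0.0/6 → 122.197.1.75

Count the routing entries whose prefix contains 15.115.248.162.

Prefixes containing 15.115.248.162:
  0.0.0.0/0 (default, matches everything)
  12.0.0.0/6 (12.0.0.0 - 15.255.255.255)
  15.0.0.0/9 (15.0.0.0 - 15.127.255.255)
  15.96.0.0/11 (15.96.0.0 - 15.127.255.255)
  15.112.0.0/13 (15.112.0.0 - 15.119.255.255)
Total matching entries: 5.

5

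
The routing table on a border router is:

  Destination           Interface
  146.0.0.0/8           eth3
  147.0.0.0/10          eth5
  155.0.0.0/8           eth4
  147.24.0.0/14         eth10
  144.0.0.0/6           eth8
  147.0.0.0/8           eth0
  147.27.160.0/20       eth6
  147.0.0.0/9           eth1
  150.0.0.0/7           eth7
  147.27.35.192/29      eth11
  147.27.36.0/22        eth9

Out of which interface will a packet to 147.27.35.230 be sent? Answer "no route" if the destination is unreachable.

Routes whose prefix contains 147.27.35.230:
  144.0.0.0/6 (144.0.0.0 - 147.255.255.255) -> eth8
  147.0.0.0/8 (147.0.0.0 - 147.255.255.255) -> eth0
  147.0.0.0/9 (147.0.0.0 - 147.127.255.255) -> eth1
  147.0.0.0/10 (147.0.0.0 - 147.63.255.255) -> eth5
  147.24.0.0/14 (147.24.0.0 - 147.27.255.255) -> eth10
More-specific entries that do NOT match:
  147.27.35.192/29 (147.27.35.192 - 147.27.35.199) does not contain 147.27.35.230
  147.27.36.0/22 (147.27.36.0 - 147.27.39.255) does not contain 147.27.35.230
  147.27.160.0/20 (147.27.160.0 - 147.27.175.255) does not contain 147.27.35.230
Longest matching prefix is /14 -> interface eth10.

eth10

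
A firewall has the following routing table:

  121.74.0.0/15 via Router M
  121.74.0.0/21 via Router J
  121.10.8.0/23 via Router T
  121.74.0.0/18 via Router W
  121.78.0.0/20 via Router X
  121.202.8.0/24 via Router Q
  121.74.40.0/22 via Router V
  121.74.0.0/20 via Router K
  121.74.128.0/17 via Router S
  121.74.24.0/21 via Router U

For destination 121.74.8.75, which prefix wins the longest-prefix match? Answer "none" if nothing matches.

121.74.0.0/20

Entries matching 121.74.8.75:
  121.74.0.0/15 (121.74.0.0 - 121.75.255.255)
  121.74.0.0/18 (121.74.0.0 - 121.74.63.255)
  121.74.0.0/20 (121.74.0.0 - 121.74.15.255)
Most specific is 121.74.0.0/20.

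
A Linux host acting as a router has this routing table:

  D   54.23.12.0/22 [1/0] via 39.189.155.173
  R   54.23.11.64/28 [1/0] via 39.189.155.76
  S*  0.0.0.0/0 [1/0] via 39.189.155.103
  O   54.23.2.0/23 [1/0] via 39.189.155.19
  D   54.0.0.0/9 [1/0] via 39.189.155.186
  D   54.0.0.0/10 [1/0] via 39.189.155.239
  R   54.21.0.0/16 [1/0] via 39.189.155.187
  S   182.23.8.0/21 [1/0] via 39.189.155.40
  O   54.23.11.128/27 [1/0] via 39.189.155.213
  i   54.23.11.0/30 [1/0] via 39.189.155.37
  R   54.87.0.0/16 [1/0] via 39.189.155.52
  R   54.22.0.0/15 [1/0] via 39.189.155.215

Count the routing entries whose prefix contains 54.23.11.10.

Prefixes containing 54.23.11.10:
  0.0.0.0/0 (default, matches everything)
  54.0.0.0/9 (54.0.0.0 - 54.127.255.255)
  54.0.0.0/10 (54.0.0.0 - 54.63.255.255)
  54.22.0.0/15 (54.22.0.0 - 54.23.255.255)
Total matching entries: 4.

4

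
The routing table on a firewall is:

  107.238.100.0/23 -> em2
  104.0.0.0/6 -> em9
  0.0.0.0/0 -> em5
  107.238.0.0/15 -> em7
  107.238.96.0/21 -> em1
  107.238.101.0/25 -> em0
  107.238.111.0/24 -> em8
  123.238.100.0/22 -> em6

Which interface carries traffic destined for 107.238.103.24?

Routes whose prefix contains 107.238.103.24:
  0.0.0.0/0 (default, matches everything) -> em5
  104.0.0.0/6 (104.0.0.0 - 107.255.255.255) -> em9
  107.238.0.0/15 (107.238.0.0 - 107.239.255.255) -> em7
  107.238.96.0/21 (107.238.96.0 - 107.238.103.255) -> em1
More-specific entries that do NOT match:
  107.238.101.0/25 (107.238.101.0 - 107.238.101.127) does not contain 107.238.103.24
  107.238.111.0/24 (107.238.111.0 - 107.238.111.255) does not contain 107.238.103.24
  107.238.100.0/23 (107.238.100.0 - 107.238.101.255) does not contain 107.238.103.24
  123.238.100.0/22 (123.238.100.0 - 123.238.103.255) does not contain 107.238.103.24
Longest matching prefix is /21 -> interface em1.

em1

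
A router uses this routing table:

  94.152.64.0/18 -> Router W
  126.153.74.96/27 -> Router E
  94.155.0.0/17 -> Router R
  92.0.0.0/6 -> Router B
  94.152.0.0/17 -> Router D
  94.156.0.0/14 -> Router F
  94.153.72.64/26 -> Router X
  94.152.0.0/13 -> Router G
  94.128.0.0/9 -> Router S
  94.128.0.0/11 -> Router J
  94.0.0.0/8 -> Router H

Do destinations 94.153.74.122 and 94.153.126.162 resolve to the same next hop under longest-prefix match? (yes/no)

94.153.74.122: longest match 94.152.0.0/13 -> Router G
94.153.126.162: longest match 94.152.0.0/13 -> Router G

yes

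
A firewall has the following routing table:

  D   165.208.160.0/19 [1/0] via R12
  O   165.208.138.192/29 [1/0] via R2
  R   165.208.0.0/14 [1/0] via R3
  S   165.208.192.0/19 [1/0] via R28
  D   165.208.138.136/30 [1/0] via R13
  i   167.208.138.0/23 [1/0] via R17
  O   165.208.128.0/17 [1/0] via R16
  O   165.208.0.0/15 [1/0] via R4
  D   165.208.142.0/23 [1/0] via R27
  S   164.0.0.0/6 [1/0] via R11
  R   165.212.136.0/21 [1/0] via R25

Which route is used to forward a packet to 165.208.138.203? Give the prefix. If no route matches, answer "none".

Entries matching 165.208.138.203:
  164.0.0.0/6 (164.0.0.0 - 167.255.255.255)
  165.208.0.0/14 (165.208.0.0 - 165.211.255.255)
  165.208.0.0/15 (165.208.0.0 - 165.209.255.255)
  165.208.128.0/17 (165.208.128.0 - 165.208.255.255)
Most specific is 165.208.128.0/17.

165.208.128.0/17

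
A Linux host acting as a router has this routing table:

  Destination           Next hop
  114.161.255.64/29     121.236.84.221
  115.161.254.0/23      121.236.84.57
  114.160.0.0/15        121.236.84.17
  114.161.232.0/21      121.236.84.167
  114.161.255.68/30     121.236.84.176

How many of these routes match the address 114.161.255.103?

Prefixes containing 114.161.255.103:
  114.160.0.0/15 (114.160.0.0 - 114.161.255.255)
Total matching entries: 1.

1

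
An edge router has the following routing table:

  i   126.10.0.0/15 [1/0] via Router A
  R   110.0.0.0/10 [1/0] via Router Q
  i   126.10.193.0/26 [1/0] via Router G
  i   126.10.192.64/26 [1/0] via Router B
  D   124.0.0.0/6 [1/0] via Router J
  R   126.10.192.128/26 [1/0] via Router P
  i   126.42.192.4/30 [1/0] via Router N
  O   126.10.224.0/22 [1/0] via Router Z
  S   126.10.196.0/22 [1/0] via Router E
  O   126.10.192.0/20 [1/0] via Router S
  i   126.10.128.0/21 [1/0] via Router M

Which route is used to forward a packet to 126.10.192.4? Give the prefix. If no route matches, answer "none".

Entries matching 126.10.192.4:
  124.0.0.0/6 (124.0.0.0 - 127.255.255.255)
  126.10.0.0/15 (126.10.0.0 - 126.11.255.255)
  126.10.192.0/20 (126.10.192.0 - 126.10.207.255)
Most specific is 126.10.192.0/20.

126.10.192.0/20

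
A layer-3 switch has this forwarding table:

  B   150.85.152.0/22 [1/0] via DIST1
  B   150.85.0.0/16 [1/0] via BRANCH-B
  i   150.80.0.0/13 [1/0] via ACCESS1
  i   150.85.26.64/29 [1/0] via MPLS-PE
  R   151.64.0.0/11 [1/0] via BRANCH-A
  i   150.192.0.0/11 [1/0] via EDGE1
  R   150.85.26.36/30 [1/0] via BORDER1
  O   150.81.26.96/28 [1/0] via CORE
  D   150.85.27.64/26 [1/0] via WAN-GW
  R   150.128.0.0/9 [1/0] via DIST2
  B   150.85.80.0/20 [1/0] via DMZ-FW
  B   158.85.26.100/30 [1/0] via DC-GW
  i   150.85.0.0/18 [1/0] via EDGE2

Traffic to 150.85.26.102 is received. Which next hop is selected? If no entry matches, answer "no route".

Routes whose prefix contains 150.85.26.102:
  150.80.0.0/13 (150.80.0.0 - 150.87.255.255) -> ACCESS1
  150.85.0.0/16 (150.85.0.0 - 150.85.255.255) -> BRANCH-B
  150.85.0.0/18 (150.85.0.0 - 150.85.63.255) -> EDGE2
More-specific entries that do NOT match:
  150.85.26.36/30 (150.85.26.36 - 150.85.26.39) does not contain 150.85.26.102
  158.85.26.100/30 (158.85.26.100 - 158.85.26.103) does not contain 150.85.26.102
  150.85.26.64/29 (150.85.26.64 - 150.85.26.71) does not contain 150.85.26.102
  150.81.26.96/28 (150.81.26.96 - 150.81.26.111) does not contain 150.85.26.102
  150.85.27.64/26 (150.85.27.64 - 150.85.27.127) does not contain 150.85.26.102
  150.85.152.0/22 (150.85.152.0 - 150.85.155.255) does not contain 150.85.26.102
  150.85.80.0/20 (150.85.80.0 - 150.85.95.255) does not contain 150.85.26.102
Longest matching prefix is /18 -> next hop EDGE2.

EDGE2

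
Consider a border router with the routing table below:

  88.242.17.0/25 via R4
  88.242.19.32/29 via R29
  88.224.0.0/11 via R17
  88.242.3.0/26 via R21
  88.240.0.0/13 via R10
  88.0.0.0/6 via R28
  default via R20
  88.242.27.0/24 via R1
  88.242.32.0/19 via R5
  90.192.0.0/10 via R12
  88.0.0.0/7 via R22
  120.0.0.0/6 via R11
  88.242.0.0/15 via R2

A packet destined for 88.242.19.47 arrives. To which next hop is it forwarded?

R2

Routes whose prefix contains 88.242.19.47:
  0.0.0.0/0 (default, matches everything) -> R20
  88.0.0.0/6 (88.0.0.0 - 91.255.255.255) -> R28
  88.0.0.0/7 (88.0.0.0 - 89.255.255.255) -> R22
  88.224.0.0/11 (88.224.0.0 - 88.255.255.255) -> R17
  88.240.0.0/13 (88.240.0.0 - 88.247.255.255) -> R10
  88.242.0.0/15 (88.242.0.0 - 88.243.255.255) -> R2
More-specific entries that do NOT match:
  88.242.19.32/29 (88.242.19.32 - 88.242.19.39) does not contain 88.242.19.47
  88.242.3.0/26 (88.242.3.0 - 88.242.3.63) does not contain 88.242.19.47
  88.242.17.0/25 (88.242.17.0 - 88.242.17.127) does not contain 88.242.19.47
  88.242.27.0/24 (88.242.27.0 - 88.242.27.255) does not contain 88.242.19.47
  88.242.32.0/19 (88.242.32.0 - 88.242.63.255) does not contain 88.242.19.47
Longest matching prefix is /15 -> next hop R2.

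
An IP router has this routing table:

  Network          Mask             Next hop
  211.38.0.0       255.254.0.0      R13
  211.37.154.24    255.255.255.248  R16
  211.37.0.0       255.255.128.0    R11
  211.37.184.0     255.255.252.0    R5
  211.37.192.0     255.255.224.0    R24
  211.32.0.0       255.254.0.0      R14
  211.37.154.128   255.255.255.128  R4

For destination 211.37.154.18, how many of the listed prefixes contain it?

No listed prefix contains 211.37.154.18.
Total matching entries: 0.

0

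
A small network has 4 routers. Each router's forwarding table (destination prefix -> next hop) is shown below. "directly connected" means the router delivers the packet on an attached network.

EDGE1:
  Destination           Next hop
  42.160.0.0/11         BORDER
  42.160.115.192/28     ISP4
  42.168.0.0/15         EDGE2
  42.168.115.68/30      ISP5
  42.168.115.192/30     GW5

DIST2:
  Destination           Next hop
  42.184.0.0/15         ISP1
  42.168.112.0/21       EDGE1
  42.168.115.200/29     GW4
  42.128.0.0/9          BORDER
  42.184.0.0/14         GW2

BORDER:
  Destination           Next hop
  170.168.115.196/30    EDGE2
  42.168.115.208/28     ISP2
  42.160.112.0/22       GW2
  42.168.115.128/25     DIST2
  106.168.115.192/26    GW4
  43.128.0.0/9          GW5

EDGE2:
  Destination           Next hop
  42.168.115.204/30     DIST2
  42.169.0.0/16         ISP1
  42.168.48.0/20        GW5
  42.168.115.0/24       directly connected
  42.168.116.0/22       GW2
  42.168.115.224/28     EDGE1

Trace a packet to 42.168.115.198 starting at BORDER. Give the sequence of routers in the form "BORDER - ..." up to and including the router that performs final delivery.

BORDER - DIST2 - EDGE1 - EDGE2

At BORDER: longest match for 42.168.115.198 is 42.168.115.128/25 -> DIST2
At DIST2: longest match for 42.168.115.198 is 42.168.112.0/21 -> EDGE1
At EDGE1: longest match for 42.168.115.198 is 42.168.0.0/15 -> EDGE2
At EDGE2: longest match for 42.168.115.198 is 42.168.115.0/24 -> directly connected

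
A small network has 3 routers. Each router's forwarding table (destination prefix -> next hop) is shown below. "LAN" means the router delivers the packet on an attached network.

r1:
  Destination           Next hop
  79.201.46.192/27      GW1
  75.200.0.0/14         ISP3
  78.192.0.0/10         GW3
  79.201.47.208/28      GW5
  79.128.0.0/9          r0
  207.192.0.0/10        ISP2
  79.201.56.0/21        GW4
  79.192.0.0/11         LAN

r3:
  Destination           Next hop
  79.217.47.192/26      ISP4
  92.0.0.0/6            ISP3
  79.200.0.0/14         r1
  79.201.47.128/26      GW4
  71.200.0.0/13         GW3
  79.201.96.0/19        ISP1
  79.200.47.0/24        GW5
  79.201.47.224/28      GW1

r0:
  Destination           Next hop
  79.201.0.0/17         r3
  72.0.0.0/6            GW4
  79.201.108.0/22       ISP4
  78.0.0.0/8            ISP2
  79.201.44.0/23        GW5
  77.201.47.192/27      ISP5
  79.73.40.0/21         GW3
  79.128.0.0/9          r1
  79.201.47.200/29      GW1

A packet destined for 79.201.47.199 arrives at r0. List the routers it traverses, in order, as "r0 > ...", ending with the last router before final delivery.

At r0: longest match for 79.201.47.199 is 79.201.0.0/17 -> r3
At r3: longest match for 79.201.47.199 is 79.200.0.0/14 -> r1
At r1: longest match for 79.201.47.199 is 79.192.0.0/11 -> LAN

r0 > r3 > r1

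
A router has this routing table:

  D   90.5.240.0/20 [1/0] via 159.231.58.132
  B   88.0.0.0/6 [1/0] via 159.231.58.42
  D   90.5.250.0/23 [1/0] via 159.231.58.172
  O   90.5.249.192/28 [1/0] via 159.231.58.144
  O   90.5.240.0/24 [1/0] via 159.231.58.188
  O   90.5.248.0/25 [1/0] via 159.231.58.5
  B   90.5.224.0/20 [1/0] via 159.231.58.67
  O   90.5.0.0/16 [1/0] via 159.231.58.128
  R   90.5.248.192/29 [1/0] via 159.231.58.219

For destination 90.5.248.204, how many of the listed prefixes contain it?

Prefixes containing 90.5.248.204:
  88.0.0.0/6 (88.0.0.0 - 91.255.255.255)
  90.5.0.0/16 (90.5.0.0 - 90.5.255.255)
  90.5.240.0/20 (90.5.240.0 - 90.5.255.255)
Total matching entries: 3.

3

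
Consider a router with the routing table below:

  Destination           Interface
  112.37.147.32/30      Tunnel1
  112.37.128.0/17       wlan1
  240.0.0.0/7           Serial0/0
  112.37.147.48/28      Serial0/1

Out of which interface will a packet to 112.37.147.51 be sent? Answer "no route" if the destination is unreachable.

Serial0/1

Routes whose prefix contains 112.37.147.51:
  112.37.128.0/17 (112.37.128.0 - 112.37.255.255) -> wlan1
  112.37.147.48/28 (112.37.147.48 - 112.37.147.63) -> Serial0/1
More-specific entries that do NOT match:
  112.37.147.32/30 (112.37.147.32 - 112.37.147.35) does not contain 112.37.147.51
Longest matching prefix is /28 -> interface Serial0/1.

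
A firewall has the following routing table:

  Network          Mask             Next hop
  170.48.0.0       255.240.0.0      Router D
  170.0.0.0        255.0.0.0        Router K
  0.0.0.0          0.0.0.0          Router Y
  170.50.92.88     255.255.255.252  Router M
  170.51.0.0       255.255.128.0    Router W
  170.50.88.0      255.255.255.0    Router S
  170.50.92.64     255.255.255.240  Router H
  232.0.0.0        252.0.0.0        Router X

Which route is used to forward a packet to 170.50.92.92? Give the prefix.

170.48.0.0/12

Entries matching 170.50.92.92:
  0.0.0.0/0 (default, matches everything)
  170.0.0.0/8 (170.0.0.0 - 170.255.255.255)
  170.48.0.0/12 (170.48.0.0 - 170.63.255.255)
Most specific is 170.48.0.0/12.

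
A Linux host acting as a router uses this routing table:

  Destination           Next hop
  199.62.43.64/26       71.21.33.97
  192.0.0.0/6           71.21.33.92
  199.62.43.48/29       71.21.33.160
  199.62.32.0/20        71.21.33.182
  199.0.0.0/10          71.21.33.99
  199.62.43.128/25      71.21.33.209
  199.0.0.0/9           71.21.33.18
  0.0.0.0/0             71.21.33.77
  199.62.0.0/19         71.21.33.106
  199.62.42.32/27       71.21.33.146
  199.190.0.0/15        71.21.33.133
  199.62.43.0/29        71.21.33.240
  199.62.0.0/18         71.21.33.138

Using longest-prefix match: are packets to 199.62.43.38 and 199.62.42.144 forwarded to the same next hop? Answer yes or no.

yes

199.62.43.38: longest match 199.62.32.0/20 -> 71.21.33.182
199.62.42.144: longest match 199.62.32.0/20 -> 71.21.33.182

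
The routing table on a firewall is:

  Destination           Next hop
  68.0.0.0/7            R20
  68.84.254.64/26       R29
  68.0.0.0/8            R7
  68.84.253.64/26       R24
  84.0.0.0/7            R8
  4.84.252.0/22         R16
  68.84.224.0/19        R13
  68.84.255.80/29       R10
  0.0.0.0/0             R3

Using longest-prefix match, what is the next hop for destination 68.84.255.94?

R13

Routes whose prefix contains 68.84.255.94:
  0.0.0.0/0 (default, matches everything) -> R3
  68.0.0.0/7 (68.0.0.0 - 69.255.255.255) -> R20
  68.0.0.0/8 (68.0.0.0 - 68.255.255.255) -> R7
  68.84.224.0/19 (68.84.224.0 - 68.84.255.255) -> R13
More-specific entries that do NOT match:
  68.84.255.80/29 (68.84.255.80 - 68.84.255.87) does not contain 68.84.255.94
  68.84.254.64/26 (68.84.254.64 - 68.84.254.127) does not contain 68.84.255.94
  68.84.253.64/26 (68.84.253.64 - 68.84.253.127) does not contain 68.84.255.94
  4.84.252.0/22 (4.84.252.0 - 4.84.255.255) does not contain 68.84.255.94
Longest matching prefix is /19 -> next hop R13.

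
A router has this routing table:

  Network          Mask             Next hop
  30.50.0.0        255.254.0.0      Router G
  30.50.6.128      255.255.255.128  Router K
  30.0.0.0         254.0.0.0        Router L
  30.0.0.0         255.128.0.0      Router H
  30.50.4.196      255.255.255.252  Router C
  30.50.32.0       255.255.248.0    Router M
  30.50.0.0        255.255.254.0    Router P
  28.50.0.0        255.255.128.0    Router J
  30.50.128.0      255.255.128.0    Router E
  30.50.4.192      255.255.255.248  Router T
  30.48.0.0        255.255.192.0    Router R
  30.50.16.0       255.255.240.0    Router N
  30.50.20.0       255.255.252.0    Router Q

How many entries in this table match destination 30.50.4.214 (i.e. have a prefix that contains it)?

Prefixes containing 30.50.4.214:
  30.0.0.0/7 (30.0.0.0 - 31.255.255.255)
  30.0.0.0/9 (30.0.0.0 - 30.127.255.255)
  30.50.0.0/15 (30.50.0.0 - 30.51.255.255)
Total matching entries: 3.

3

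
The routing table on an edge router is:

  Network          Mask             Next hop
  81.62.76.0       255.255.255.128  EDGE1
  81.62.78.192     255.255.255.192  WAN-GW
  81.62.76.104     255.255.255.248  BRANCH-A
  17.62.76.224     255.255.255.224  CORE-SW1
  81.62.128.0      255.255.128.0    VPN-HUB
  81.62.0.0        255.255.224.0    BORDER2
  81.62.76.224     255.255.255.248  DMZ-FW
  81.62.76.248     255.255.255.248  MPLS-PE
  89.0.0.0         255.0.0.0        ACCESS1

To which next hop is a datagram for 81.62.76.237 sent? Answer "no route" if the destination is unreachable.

No entry's prefix contains 81.62.76.237; there is no default route.

no route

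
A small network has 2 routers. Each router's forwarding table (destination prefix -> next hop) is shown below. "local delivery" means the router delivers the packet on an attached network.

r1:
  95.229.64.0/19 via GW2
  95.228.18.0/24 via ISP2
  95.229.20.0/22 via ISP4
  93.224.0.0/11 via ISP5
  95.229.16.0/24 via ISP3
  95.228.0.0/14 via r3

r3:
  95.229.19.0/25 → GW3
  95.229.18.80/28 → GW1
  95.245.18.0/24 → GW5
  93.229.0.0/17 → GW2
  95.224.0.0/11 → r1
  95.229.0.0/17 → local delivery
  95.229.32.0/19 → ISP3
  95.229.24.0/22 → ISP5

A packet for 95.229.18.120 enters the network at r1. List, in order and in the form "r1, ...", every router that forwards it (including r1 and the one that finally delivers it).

r1, r3

At r1: longest match for 95.229.18.120 is 95.228.0.0/14 -> r3
At r3: longest match for 95.229.18.120 is 95.229.0.0/17 -> local delivery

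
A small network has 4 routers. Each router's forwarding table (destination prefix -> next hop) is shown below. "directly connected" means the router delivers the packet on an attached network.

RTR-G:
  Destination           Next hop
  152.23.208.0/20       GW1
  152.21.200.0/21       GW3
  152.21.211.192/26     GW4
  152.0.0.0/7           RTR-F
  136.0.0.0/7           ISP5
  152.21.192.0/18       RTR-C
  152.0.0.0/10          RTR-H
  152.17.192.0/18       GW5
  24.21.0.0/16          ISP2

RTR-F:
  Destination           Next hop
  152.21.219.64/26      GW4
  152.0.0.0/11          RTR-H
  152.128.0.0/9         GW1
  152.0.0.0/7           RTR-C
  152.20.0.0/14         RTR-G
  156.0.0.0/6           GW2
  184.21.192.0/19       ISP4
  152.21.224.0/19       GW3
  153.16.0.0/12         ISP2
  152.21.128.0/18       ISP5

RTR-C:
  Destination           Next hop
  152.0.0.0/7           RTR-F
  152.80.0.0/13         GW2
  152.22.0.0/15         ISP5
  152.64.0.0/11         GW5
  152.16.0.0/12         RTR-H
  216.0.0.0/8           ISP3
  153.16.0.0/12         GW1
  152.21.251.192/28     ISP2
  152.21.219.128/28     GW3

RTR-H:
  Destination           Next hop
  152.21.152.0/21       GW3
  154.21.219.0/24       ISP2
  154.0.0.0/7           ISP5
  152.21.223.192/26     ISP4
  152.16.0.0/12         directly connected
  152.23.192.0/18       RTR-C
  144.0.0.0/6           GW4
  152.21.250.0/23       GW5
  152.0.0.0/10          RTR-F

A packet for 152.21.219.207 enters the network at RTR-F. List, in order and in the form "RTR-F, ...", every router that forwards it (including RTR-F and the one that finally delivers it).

RTR-F, RTR-G, RTR-C, RTR-H

At RTR-F: longest match for 152.21.219.207 is 152.20.0.0/14 -> RTR-G
At RTR-G: longest match for 152.21.219.207 is 152.21.192.0/18 -> RTR-C
At RTR-C: longest match for 152.21.219.207 is 152.16.0.0/12 -> RTR-H
At RTR-H: longest match for 152.21.219.207 is 152.16.0.0/12 -> directly connected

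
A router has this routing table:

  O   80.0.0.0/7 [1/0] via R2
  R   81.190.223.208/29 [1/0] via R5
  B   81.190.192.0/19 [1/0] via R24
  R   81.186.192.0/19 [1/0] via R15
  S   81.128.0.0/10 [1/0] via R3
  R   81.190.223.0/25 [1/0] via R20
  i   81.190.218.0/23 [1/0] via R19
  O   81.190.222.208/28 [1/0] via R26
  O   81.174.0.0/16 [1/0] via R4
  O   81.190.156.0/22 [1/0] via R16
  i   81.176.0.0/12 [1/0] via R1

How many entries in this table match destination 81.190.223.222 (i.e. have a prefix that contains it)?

Prefixes containing 81.190.223.222:
  80.0.0.0/7 (80.0.0.0 - 81.255.255.255)
  81.128.0.0/10 (81.128.0.0 - 81.191.255.255)
  81.176.0.0/12 (81.176.0.0 - 81.191.255.255)
  81.190.192.0/19 (81.190.192.0 - 81.190.223.255)
Total matching entries: 4.

4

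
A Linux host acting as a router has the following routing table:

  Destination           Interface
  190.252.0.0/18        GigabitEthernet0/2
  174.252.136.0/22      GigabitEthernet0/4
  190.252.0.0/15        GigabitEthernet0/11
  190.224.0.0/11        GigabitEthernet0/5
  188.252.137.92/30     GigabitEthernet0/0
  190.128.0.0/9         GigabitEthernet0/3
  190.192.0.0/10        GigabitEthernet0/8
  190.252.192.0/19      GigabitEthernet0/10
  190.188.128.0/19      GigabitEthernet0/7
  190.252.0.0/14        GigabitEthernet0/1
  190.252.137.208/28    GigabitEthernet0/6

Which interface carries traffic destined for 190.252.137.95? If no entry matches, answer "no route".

Routes whose prefix contains 190.252.137.95:
  190.128.0.0/9 (190.128.0.0 - 190.255.255.255) -> GigabitEthernet0/3
  190.192.0.0/10 (190.192.0.0 - 190.255.255.255) -> GigabitEthernet0/8
  190.224.0.0/11 (190.224.0.0 - 190.255.255.255) -> GigabitEthernet0/5
  190.252.0.0/14 (190.252.0.0 - 190.255.255.255) -> GigabitEthernet0/1
  190.252.0.0/15 (190.252.0.0 - 190.253.255.255) -> GigabitEthernet0/11
More-specific entries that do NOT match:
  188.252.137.92/30 (188.252.137.92 - 188.252.137.95) does not contain 190.252.137.95
  190.252.137.208/28 (190.252.137.208 - 190.252.137.223) does not contain 190.252.137.95
  174.252.136.0/22 (174.252.136.0 - 174.252.139.255) does not contain 190.252.137.95
  190.252.192.0/19 (190.252.192.0 - 190.252.223.255) does not contain 190.252.137.95
  190.188.128.0/19 (190.188.128.0 - 190.188.159.255) does not contain 190.252.137.95
  190.252.0.0/18 (190.252.0.0 - 190.252.63.255) does not contain 190.252.137.95
Longest matching prefix is /15 -> interface GigabitEthernet0/11.

GigabitEthernet0/11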